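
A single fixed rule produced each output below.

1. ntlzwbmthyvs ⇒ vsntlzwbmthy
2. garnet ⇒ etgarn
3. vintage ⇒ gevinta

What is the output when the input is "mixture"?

The transformation: move the last 2 characters to the front (rotate right by 2).
Doing the same to "mixture": "remixtu".

remixtu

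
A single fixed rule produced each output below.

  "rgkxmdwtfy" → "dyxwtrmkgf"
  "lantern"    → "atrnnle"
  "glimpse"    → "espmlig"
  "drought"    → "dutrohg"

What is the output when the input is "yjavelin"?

The rule is to sort the characters into reverse alphabetical order, then move the last character to the front.
Applying both steps to "yjavelin": "yvnljiea", then "ayvnljie".

ayvnljie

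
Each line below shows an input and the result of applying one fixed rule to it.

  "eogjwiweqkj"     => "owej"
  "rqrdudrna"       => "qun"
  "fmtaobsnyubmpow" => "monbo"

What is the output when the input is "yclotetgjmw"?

ctgw

The rule is to keep one character in every 3, starting at position 2 (positions 2nd, 5th, 8th, ...).
For "yclotetgjmw" the result is "ctgw".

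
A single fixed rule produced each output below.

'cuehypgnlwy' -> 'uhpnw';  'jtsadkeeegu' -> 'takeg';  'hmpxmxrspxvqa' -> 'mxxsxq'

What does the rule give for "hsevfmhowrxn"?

svmorn

Looking at the pairs, the operation is to keep every other character starting from the second (positions 2nd, 4th, 6th, ...).
"hsevfmhowrxn" → "svmorn".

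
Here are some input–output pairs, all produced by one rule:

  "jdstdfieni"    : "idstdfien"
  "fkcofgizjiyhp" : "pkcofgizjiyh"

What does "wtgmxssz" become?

ztgmxss

Looking at the pairs, the operation is to swap the first and last characters, then delete the last character.
Working it through for "wtgmxssz": intermediate "ztgmxssw", final "ztgmxss".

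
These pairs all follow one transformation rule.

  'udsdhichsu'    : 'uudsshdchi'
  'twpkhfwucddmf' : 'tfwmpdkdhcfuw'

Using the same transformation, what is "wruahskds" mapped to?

wsrdukash

In each case the input is transformed by: take characters alternately from the front and the back (1st, last, 2nd, 2nd-last, ...).
On "wruahskds" that produces "wsrdukash".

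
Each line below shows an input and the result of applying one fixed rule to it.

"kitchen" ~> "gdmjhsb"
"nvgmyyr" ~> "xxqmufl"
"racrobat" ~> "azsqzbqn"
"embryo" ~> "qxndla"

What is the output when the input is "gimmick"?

hbjfhll

The transformation: move the last 3 characters to the front (rotate right by 3), then shift every letter 1 place backward in the alphabet (wrapping around).
For "gimmick", step one produces "ickgimm"; step two turns that into "hbjfhll".
(Check on "nvgmyyr": → "yyrnvgm" → "xxqmufl" ✓)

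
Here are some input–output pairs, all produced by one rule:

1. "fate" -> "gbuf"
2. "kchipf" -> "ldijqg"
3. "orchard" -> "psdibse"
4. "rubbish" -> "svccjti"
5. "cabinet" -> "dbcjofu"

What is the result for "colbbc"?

The rule is to shift every letter 1 place forward in the alphabet (wrapping around).
"colbbc" → "dpmccd".

dpmccd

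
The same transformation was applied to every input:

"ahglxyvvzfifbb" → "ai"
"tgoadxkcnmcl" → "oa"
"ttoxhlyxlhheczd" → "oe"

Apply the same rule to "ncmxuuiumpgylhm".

uuiu

What's happening: keep only the vowels.
On "ncmxuuiumpgylhm" that produces "uuiu".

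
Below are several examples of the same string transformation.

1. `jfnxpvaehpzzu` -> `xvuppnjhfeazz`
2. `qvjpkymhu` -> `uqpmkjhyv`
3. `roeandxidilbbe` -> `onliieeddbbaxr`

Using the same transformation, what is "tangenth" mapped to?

Looking at the pairs, the operation is to sort the characters into reverse alphabetical order, then move the first 2 characters to the end (rotate left by 2).
Starting from "tangenth": after the first operation, "ttnnhgea"; after the second, "nnhgeatt".

nnhgeatt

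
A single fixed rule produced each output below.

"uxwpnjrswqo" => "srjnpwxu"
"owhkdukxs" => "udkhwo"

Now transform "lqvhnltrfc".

tlnhvql

The transformation: reverse the string, then delete the first 3 characters.
For "lqvhnltrfc", step one produces "cfrtlnhvql"; step two turns that into "tlnhvql".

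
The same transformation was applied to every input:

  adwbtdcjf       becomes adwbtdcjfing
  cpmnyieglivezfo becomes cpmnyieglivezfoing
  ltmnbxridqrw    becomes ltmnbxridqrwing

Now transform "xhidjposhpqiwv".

What's happening: append "ing".
Applying that to "xhidjposhpqiwv" gives "xhidjposhpqiwving".

xhidjposhpqiwving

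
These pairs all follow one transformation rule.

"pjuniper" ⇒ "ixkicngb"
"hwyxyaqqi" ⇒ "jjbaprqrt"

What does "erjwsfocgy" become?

vzrxkcplyh

The pattern: shift every letter 7 places backward in the alphabet (wrapping around), then move the last 3 characters to the front (rotate right by 3).
Working it through for "erjwsfocgy": intermediate "xkcplyhvzr", final "vzrxkcplyh".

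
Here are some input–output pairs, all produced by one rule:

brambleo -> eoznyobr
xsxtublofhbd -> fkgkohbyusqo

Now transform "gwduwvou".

jthqijhb

What's happening: shift every letter 13 places forward in the alphabet (wrapping around) — i.e. ROT13, then swap each adjacent pair of characters (1↔2, 3↔4, ...).
Applying that to "gwduwvou" gives "jthqijhb".
(Check on "xsxtublofhbd": → "kfkghoybsuoq" → "fkgkohbyusqo" ✓)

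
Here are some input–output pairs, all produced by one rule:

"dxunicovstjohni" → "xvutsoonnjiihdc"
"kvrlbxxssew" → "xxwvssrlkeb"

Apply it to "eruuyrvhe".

yvuurrhee

Each output is the input with this applied: sort the characters into reverse alphabetical order.
On "eruuyrvhe" that produces "yvuurrhee".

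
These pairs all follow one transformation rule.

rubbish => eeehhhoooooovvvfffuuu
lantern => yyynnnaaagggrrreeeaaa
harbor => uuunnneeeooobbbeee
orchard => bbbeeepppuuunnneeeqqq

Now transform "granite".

ttteeennnaaavvvgggrrr

What's happening: shift every letter 13 places forward in the alphabet (wrapping around) — i.e. ROT13, then repeat every character 3 times.
Applying both steps to "granite": "tenavgr", then "ttteeennnaaavvvgggrrr".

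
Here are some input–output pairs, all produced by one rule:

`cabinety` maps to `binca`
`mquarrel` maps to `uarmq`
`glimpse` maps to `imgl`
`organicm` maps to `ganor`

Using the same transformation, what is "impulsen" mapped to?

What's happening: delete the last 3 characters, then move the first 2 characters to the end (rotate left by 2).
Working it through for "impulsen": intermediate "impul", final "pulim".

pulim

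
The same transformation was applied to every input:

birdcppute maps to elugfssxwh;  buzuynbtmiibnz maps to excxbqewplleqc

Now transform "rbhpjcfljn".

The pattern: shift every letter 3 places forward in the alphabet (wrapping around).
Applying that to "rbhpjcfljn" gives "ueksmfiomq".

ueksmfiomq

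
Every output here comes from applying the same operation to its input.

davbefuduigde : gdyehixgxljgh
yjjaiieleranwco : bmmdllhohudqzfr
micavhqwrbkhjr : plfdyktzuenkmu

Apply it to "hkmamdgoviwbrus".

Each output is the input with this applied: shift every letter 3 places forward in the alphabet (wrapping around).
On "hkmamdgoviwbrus" that produces "knpdpgjrylzeuxv".

knpdpgjrylzeuxv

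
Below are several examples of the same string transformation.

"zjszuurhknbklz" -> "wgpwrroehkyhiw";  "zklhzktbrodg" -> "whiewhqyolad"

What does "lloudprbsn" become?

iilramoypk

The transformation: shift every letter 3 places backward in the alphabet (wrapping around).
"lloudprbsn" → "iilramoypk".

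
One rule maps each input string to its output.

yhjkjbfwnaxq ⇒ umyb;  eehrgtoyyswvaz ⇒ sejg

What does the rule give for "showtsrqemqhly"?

The pattern: shift every letter 11 places forward in the alphabet (wrapping around), then keep one character in every 3, starting at position 3 (positions 3rd, 6th, 9th, ...).
Starting from "showtsrqemqhly": after the first operation, "dszhedcbpxbswj"; after the second, "zdps".

zdps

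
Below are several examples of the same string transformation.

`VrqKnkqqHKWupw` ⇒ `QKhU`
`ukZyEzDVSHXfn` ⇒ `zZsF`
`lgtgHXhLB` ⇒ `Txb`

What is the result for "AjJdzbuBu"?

jBU

In each case the input is transformed by: keep one character in every 3, starting at position 3 (positions 3rd, 6th, 9th, ...), then flip the case of every letter.
Starting from "AjJdzbuBu": after the first operation, "Jbu"; after the second, "jBU".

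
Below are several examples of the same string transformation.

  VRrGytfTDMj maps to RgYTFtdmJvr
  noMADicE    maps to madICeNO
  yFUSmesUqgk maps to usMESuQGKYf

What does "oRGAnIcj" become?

gaNiCJOr

Looking at the pairs, the operation is to flip the case of every letter, then move the first 2 characters to the end (rotate left by 2).
For "oRGAnIcj", step one produces "OrgaNiCJ"; step two turns that into "gaNiCJOr".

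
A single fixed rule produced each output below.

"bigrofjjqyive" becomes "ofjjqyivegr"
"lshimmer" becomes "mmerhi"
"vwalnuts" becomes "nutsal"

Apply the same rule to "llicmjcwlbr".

mjcwlbric

The rule is to delete the first 2 characters, then move the first 2 characters to the end (rotate left by 2).
So "llicmjcwlbr" becomes "mjcwlbric".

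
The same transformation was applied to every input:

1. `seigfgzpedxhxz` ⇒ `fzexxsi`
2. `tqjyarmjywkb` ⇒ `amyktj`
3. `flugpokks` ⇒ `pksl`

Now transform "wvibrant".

The pattern: move the first 3 characters to the end (rotate left by 3), then keep every other character starting from the second (positions 2nd, 4th, 6th, ...).
"wvibrant" → "brantwvi" → "rnwi".
(Check on "tqjyarmjywkb": → "yarmjywkbtqj" → "amyktj" ✓)

rnwi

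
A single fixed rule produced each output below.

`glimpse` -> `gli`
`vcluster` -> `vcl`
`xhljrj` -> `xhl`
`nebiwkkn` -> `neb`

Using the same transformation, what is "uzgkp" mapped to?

uzg

What's happening: keep only the first 3 characters.
Doing the same to "uzgkp": "uzg".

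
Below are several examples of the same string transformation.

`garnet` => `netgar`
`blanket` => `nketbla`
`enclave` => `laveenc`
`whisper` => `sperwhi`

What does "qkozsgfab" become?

What's happening: move the first 3 characters to the end (rotate left by 3).
On "qkozsgfab" that produces "zsgfabqko".

zsgfabqko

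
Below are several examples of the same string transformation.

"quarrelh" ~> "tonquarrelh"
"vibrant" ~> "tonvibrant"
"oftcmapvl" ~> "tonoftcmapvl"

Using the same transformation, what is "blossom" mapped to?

The rule is to prepend "ton".
So "blossom" becomes "tonblossom".

tonblossom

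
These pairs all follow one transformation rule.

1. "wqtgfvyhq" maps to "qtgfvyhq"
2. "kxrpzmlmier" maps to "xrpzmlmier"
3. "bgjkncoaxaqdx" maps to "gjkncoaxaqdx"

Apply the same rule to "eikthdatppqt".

What's happening: delete the first character.
Applying that to "eikthdatppqt" gives "ikthdatppqt".

ikthdatppqt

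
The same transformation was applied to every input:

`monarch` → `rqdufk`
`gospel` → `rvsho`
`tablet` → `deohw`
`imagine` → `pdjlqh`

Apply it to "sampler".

dpsohu

Rule — shift every letter 3 places forward in the alphabet (wrapping around), then delete the first character.
For "sampler", step one produces "vdpsohu"; step two turns that into "dpsohu".
(Check on "imagine": → "lpdjlqh" → "pdjlqh" ✓)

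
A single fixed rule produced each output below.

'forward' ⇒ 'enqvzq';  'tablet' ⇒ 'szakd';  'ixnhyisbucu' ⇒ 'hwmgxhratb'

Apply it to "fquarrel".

eptzqqd

The transformation: shift every letter 1 place backward in the alphabet (wrapping around), then delete the last character.
So "fquarrel" becomes "eptzqqd".
(Check on "forward": → "enqvzqc" → "enqvzq" ✓)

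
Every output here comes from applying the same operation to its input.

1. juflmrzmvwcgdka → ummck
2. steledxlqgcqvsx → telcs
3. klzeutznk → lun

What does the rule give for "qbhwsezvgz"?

bsv

What's happening: keep one character in every 3, starting at position 2 (positions 2nd, 5th, 8th, ...).
For "qbhwsezvgz" the result is "bsv".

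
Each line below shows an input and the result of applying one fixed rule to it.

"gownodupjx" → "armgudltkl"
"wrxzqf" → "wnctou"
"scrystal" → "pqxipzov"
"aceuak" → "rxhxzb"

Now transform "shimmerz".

jbowpefj

The pattern: shift every letter 3 places backward in the alphabet (wrapping around), then swap the front and back halves of the string.
Starting from "shimmerz": after the first operation, "pefjjbow"; after the second, "jbowpefj".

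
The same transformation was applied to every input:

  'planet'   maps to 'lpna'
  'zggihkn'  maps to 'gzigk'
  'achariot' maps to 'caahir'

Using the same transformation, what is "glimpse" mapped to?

In each case the input is transformed by: swap each adjacent pair of characters (1↔2, 3↔4, ...), then delete the last 2 characters.
For "glimpse", step one produces "lgmispe"; step two turns that into "lgmis".

lgmis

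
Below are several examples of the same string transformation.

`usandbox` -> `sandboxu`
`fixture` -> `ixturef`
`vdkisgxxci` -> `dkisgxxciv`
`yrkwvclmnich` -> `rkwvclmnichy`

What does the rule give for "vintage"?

Looking at the pairs, the operation is to move the first character to the end.
So "vintage" becomes "intagev".

intagev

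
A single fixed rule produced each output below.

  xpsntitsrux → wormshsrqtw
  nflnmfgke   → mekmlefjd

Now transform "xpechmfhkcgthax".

wodbglegjbfsgzw

Looking at the pairs, the operation is to shift every letter 1 place backward in the alphabet (wrapping around).
Applying that to "xpechmfhkcgthax" gives "wodbglegjbfsgzw".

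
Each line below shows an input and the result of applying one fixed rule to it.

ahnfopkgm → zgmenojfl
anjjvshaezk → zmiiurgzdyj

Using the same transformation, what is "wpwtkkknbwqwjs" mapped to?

Looking at the pairs, the operation is to shift every letter 1 place backward in the alphabet (wrapping around).
Applying that to "wpwtkkknbwqwjs" gives "vovsjjjmavpvir".

vovsjjjmavpvir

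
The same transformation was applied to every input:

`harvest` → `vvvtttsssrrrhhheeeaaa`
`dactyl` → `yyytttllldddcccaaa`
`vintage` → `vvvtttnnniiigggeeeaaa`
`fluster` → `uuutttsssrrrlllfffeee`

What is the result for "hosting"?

tttsssooonnniiihhhggg

The pattern: sort the characters into reverse alphabetical order, then repeat every character 3 times.
For "hosting" the result is "tttsssooonnniiihhhggg".
(Check on "fluster": → "utsrlfe" → "uuutttsssrrrlllfffeee" ✓)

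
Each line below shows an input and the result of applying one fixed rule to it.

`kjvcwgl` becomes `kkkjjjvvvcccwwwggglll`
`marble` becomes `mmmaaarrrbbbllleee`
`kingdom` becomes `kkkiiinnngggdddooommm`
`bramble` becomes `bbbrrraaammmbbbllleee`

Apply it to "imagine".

In each case the input is transformed by: repeat every character 3 times.
So "imagine" becomes "iiimmmaaagggiiinnneee".

iiimmmaaagggiiinnneee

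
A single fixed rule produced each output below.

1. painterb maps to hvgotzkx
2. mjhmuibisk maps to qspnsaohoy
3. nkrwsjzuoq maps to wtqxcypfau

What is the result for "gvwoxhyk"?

qmbcudne

Each output is the input with this applied: move the last character to the front, then shift every letter 6 places forward in the alphabet (wrapping around).
"gvwoxhyk" → "qmbcudne".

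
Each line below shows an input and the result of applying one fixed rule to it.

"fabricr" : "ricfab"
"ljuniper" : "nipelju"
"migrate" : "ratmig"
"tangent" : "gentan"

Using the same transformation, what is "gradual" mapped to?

What's happening: delete the last character, then move the first 3 characters to the end (rotate left by 3).
Applying both steps to "gradual": "gradua", then "duagra".

duagra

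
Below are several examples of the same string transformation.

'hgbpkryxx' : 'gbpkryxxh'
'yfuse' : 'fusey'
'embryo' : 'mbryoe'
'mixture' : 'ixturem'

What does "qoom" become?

In each case the input is transformed by: move the first character to the end.
Doing the same to "qoom": "oomq".

oomq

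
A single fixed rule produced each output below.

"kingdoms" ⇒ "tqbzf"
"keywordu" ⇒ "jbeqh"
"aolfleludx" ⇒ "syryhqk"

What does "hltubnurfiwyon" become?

The rule is to shift every letter 13 places forward in the alphabet (wrapping around) — i.e. ROT13, then delete the first 3 characters.
For "hltubnurfiwyon", step one produces "uyghoahesvjlba"; step two turns that into "hoahesvjlba".

hoahesvjlba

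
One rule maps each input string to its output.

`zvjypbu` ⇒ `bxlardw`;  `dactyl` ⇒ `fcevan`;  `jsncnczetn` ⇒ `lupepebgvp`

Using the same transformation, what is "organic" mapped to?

qticpke

Each output is the input with this applied: shift every letter 2 places forward in the alphabet (wrapping around).
"organic" → "qticpke".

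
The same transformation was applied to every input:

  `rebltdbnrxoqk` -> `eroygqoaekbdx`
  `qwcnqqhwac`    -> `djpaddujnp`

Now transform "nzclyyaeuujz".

In each case the input is transformed by: shift every letter 13 places forward in the alphabet (wrapping around) — i.e. ROT13.
Applying that to "nzclyyaeuujz" gives "ampyllnrhhwm".

ampyllnrhhwm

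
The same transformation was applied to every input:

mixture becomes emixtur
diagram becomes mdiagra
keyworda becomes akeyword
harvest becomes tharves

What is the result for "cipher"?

Rule — move the last character to the front.
For "cipher" the result is "rciphe".

rciphe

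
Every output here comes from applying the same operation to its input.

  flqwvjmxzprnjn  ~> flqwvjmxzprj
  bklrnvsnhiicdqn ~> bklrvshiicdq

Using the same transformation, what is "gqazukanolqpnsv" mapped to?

gqazukaolqpsv

In each case the input is transformed by: remove every "n".
On "gqazukanolqpnsv" that produces "gqazukaolqpsv".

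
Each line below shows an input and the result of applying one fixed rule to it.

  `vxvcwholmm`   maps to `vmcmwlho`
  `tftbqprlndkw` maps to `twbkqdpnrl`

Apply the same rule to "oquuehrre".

ueurerh

Rule — delete the first 2 characters, then take characters alternately from the front and the back (1st, last, 2nd, 2nd-last, ...).
On "oquuehrre": the first step gives "uuehrre", and the second then gives "ueurerh".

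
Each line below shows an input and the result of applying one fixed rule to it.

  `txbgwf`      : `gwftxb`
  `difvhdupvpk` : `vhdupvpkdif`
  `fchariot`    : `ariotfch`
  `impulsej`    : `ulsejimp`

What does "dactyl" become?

The rule is to move the first 3 characters to the end (rotate left by 3).
"dactyl" → "tyldac".

tyldac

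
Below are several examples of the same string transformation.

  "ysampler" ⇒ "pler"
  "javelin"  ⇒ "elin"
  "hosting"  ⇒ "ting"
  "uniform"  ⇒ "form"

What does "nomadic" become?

The pattern: keep only the last 4 characters.
So "nomadic" becomes "adic".

adic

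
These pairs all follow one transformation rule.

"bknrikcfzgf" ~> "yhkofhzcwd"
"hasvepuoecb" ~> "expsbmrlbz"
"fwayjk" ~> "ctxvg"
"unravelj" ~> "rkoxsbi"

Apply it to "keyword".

The pattern: shift every letter 3 places backward in the alphabet (wrapping around), then delete the last character.
Starting from "keyword": after the first operation, "hbvtloa"; after the second, "hbvtlo".
(Check on "fwayjk": → "ctxvgh" → "ctxvg" ✓)

hbvtlo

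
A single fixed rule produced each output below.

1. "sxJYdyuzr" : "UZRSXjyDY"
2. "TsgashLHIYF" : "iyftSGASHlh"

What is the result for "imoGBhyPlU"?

In each case the input is transformed by: move the last 3 characters to the front (rotate right by 3), then flip the case of every letter.
Applying both steps to "imoGBhyPlU": "PlUimoGBhy", then "pLuIMOgbHY".

pLuIMOgbHY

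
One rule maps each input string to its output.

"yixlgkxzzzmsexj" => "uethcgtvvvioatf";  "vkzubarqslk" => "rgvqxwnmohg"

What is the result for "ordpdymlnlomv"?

The transformation: shift every letter 4 places backward in the alphabet (wrapping around).
On "ordpdymlnlomv" that produces "knzlzuihjhkir".

knzlzuihjhkir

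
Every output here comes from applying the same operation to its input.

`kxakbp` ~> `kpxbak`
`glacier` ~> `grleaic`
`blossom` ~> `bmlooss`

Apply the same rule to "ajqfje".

aejjqf

Looking at the pairs, the operation is to take characters alternately from the front and the back (1st, last, 2nd, 2nd-last, ...).
Doing the same to "ajqfje": "aejjqf".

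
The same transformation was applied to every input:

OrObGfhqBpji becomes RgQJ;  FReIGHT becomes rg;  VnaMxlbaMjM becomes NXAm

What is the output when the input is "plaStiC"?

LT

The pattern: flip the case of every letter, then keep one character in every 3, starting at position 2 (positions 2nd, 5th, 8th, ...).
On "plaStiC": the first step gives "PLAsTIc", and the second then gives "LT".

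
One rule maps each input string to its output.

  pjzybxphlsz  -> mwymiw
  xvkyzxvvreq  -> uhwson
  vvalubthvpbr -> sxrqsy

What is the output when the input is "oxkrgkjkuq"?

The rule is to shift every letter 3 places backward in the alphabet (wrapping around), then keep every other character starting from the first (positions 1st, 3rd, 5th, ...).
Applying both steps to "oxkrgkjkuq": "luhodhghrn", then "lhdgr".

lhdgr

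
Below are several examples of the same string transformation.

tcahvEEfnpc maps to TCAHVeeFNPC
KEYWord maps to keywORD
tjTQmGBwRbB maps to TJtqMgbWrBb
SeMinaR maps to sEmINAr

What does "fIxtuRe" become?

Rule — flip the case of every letter.
Doing the same to "fIxtuRe": "FiXTUrE".

FiXTUrE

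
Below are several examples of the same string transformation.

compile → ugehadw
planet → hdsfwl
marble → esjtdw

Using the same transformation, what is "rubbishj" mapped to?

What's happening: shift every letter 8 places backward in the alphabet (wrapping around).
On "rubbishj" that produces "jmttakzb".

jmttakzb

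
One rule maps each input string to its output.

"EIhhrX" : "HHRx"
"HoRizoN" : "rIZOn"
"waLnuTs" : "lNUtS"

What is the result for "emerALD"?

Each output is the input with this applied: flip the case of every letter, then delete the first 2 characters.
Applying both steps to "emerALD": "EMERald", then "ERald".

ERald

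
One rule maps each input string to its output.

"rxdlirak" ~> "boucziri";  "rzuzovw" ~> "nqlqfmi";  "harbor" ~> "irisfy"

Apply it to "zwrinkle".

What's happening: swap the first and last characters, then shift every letter 9 places backward in the alphabet (wrapping around).
Working it through for "zwrinkle": intermediate "ewrinklz", final "vnizebcq".

vnizebcq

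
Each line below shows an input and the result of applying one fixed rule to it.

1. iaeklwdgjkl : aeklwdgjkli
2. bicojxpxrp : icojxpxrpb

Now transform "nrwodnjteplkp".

In each case the input is transformed by: move the first character to the end.
So "nrwodnjteplkp" becomes "rwodnjteplkpn".

rwodnjteplkpn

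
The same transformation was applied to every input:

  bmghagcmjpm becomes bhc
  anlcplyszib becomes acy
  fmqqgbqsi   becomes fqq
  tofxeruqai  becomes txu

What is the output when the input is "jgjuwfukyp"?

juu

Rule — delete the last 2 characters, then keep one character in every 3, starting at position 1 (positions 1st, 4th, 7th, ...).
Doing the same to "jgjuwfukyp": "juu".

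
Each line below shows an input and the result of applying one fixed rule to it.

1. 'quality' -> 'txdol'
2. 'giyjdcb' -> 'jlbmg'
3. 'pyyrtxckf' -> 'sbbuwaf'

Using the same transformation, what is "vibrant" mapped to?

yleud

What's happening: delete the last 2 characters, then shift every letter 3 places forward in the alphabet (wrapping around).
Applying both steps to "vibrant": "vibra", then "yleud".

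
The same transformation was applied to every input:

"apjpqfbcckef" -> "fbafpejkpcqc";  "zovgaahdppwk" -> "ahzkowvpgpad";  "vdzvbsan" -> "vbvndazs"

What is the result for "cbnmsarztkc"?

The pattern: take characters alternately from the front and the back (1st, last, 2nd, 2nd-last, ...), then move the last 2 characters to the front (rotate right by 2).
"cbnmsarztkc" → "ccbkntmzsra" → "raccbkntmzs".
(Check on "apjpqfbcckef": → "afpejkpcqcfb" → "fbafpejkpcqc" ✓)

raccbkntmzs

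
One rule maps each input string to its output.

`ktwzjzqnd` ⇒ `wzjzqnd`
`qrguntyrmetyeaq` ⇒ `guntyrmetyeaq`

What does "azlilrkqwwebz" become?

lilrkqwwebz

The transformation: delete the first 2 characters.
For "azlilrkqwwebz" the result is "lilrkqwwebz".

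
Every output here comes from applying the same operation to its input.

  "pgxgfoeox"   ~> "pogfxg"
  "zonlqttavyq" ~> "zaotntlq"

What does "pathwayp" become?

pwaht

Each output is the input with this applied: delete the last 3 characters, then take characters alternately from the front and the back (1st, last, 2nd, 2nd-last, ...).
Starting from "pathwayp": after the first operation, "pathw"; after the second, "pwaht".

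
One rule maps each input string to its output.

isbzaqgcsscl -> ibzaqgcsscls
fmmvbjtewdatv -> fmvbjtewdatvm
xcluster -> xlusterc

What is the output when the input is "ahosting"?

What's happening: move the first character to the end, then swap the first and last characters.
Working it through for "ahosting": intermediate "hostinga", final "aostingh".
(Check on "isbzaqgcsscl": → "sbzaqgcsscli" → "ibzaqgcsscls" ✓)

aostingh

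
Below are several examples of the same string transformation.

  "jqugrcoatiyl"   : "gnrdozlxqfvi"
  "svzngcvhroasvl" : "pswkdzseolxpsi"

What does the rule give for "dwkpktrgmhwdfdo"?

Rule — shift every letter 3 places backward in the alphabet (wrapping around).
On "dwkpktrgmhwdfdo" that produces "athmhqodjetacal".

athmhqodjetacal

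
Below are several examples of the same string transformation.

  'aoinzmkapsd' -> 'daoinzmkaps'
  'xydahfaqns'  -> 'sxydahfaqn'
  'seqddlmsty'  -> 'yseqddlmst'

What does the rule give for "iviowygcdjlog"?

giviowygcdjlo

Looking at the pairs, the operation is to move the last character to the front.
For "iviowygcdjlog" the result is "giviowygcdjlo".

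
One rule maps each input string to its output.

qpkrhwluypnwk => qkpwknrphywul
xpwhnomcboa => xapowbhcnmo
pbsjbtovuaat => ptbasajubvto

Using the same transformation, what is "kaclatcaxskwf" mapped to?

kfawcklsaxtac

The pattern: take characters alternately from the front and the back (1st, last, 2nd, 2nd-last, ...).
On "kaclatcaxskwf" that produces "kfawcklsaxtac".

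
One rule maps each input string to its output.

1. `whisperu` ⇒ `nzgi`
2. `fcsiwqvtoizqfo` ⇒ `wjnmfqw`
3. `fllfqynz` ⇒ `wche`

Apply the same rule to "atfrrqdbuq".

rwiul

In each case the input is transformed by: shift every letter 9 places backward in the alphabet (wrapping around), then keep every other character starting from the first (positions 1st, 3rd, 5th, ...).
On "atfrrqdbuq": the first step gives "rkwiihuslh", and the second then gives "rwiul".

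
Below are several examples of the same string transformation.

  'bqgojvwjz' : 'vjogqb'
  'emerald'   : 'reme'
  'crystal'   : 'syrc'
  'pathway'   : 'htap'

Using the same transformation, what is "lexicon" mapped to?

ixel

Looking at the pairs, the operation is to delete the last 3 characters, then reverse the string.
Applying both steps to "lexicon": "lexi", then "ixel".
(Check on "crystal": → "crys" → "syrc" ✓)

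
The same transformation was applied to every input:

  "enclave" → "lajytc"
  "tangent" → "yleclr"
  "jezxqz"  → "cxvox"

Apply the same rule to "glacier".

The transformation: shift every letter 2 places backward in the alphabet (wrapping around), then delete the first character.
Applying that to "glacier" gives "jyagcp".

jyagcp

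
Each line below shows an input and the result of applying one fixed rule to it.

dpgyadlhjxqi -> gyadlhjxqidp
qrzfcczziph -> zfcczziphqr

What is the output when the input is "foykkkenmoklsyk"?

The pattern: move the first 2 characters to the end (rotate left by 2).
For "foykkkenmoklsyk" the result is "ykkkenmoklsykfo".

ykkkenmoklsykfo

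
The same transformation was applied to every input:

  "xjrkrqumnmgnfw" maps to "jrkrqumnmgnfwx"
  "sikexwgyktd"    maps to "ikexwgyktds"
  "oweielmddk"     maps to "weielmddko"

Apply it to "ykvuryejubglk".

Each output is the input with this applied: move the first character to the end.
For "ykvuryejubglk" the result is "kvuryejubglky".

kvuryejubglky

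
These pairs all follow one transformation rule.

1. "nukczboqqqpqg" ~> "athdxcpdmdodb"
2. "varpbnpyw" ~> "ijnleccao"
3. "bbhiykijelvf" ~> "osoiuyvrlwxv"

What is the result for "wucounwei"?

What's happening: take characters alternately from the front and the back (1st, last, 2nd, 2nd-last, ...), then shift every letter 13 places forward in the alphabet (wrapping around) — i.e. ROT13.
For "wucounwei", step one produces "wiuecwonu"; step two turns that into "jvhrpjbah".

jvhrpjbah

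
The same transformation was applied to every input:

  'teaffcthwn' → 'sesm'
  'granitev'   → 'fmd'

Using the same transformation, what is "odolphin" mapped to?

The pattern: keep one character in every 3, starting at position 1 (positions 1st, 4th, 7th, ...), then shift every letter 1 place backward in the alphabet (wrapping around).
Working it through for "odolphin": intermediate "oli", final "nkh".

nkh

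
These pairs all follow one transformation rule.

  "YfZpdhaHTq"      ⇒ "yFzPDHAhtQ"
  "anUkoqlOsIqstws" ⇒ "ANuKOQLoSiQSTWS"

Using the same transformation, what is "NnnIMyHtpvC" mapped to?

In each case the input is transformed by: flip the case of every letter.
On "NnnIMyHtpvC" that produces "nNNimYhTPVc".

nNNimYhTPVc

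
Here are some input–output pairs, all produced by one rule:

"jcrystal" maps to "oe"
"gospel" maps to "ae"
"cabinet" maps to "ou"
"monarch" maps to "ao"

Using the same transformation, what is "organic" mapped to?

auo

Looking at the pairs, the operation is to shift every letter 12 places forward in the alphabet (wrapping around), then keep only the vowels.
For "organic", step one produces "adsmzuo"; step two turns that into "auo".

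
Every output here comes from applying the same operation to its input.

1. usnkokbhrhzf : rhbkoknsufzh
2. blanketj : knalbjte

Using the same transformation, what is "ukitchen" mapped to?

Rule — reverse the string, then move the first 3 characters to the end (rotate left by 3).
Starting from "ukitchen": after the first operation, "nehctiku"; after the second, "ctikuneh".
(Check on "blanketj": → "jteknalb" → "knalbjte" ✓)

ctikuneh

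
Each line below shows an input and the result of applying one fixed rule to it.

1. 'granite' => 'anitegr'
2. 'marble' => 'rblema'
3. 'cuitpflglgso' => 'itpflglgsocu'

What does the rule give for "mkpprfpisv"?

pprfpisvmk

The transformation: move the first 2 characters to the end (rotate left by 2).
On "mkpprfpisv" that produces "pprfpisvmk".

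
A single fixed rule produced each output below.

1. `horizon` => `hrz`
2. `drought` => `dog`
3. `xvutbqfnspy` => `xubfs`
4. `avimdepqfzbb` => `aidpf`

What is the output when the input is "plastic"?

pat

The transformation: keep every other character starting from the first (positions 1st, 3rd, 5th, ...), then delete the last character.
Applying both steps to "plastic": "patc", then "pat".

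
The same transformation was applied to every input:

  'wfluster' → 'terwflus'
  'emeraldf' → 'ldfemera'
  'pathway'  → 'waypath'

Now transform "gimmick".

ickgimm

What's happening: move the last 3 characters to the front (rotate right by 3).
For "gimmick" the result is "ickgimm".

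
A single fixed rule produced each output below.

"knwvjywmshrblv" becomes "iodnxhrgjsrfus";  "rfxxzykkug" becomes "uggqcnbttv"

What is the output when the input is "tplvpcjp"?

The rule is to swap the front and back halves of the string, then shift every letter 4 places backward in the alphabet (wrapping around).
So "tplvpcjp" becomes "lyflplhr".
(Check on "rfxxzykkug": → "ykkugrfxxz" → "uggqcnbttv" ✓)

lyflplhr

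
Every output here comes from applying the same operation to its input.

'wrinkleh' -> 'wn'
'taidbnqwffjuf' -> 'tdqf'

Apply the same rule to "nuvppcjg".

np

Rule — move the last 2 characters to the front (rotate right by 2), then keep one character in every 3, starting at position 3 (positions 3rd, 6th, 9th, ...).
Starting from "nuvppcjg": after the first operation, "jgnuvppc"; after the second, "np".
(Check on "taidbnqwffjuf": → "uftaidbnqwffj" → "tdqf" ✓)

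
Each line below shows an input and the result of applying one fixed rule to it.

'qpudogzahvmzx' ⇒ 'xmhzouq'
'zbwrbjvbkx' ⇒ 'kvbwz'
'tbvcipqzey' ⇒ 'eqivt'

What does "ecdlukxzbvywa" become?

aybxude

Looking at the pairs, the operation is to keep every other character starting from the first (positions 1st, 3rd, 5th, ...), then reverse the string.
Working it through for "ecdlukxzbvywa": intermediate "eduxbya", final "aybxude".
(Check on "zbwrbjvbkx": → "zwbvk" → "kvbwz" ✓)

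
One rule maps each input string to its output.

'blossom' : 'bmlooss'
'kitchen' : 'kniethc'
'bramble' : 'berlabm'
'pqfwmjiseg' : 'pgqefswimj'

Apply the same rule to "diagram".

dmiaarg

Rule — take characters alternately from the front and the back (1st, last, 2nd, 2nd-last, ...).
So "diagram" becomes "dmiaarg".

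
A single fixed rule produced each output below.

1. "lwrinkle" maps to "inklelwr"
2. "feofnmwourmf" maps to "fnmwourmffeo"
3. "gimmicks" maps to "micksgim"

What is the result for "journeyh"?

rneyhjou

The rule is to move the first 3 characters to the end (rotate left by 3).
"journeyh" → "rneyhjou".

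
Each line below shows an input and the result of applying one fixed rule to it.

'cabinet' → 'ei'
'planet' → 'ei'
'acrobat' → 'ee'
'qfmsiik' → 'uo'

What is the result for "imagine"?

Rule — shift every letter 4 places forward in the alphabet (wrapping around), then keep only the vowels.
"imagine" → "mqekmri" → "ei".

ei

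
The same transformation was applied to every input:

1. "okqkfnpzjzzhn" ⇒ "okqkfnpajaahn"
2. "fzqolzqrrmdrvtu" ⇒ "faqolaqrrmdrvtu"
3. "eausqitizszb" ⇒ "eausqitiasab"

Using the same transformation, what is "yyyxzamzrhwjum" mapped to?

yyyxaamarhwjum

What's happening: replace every "z" with "a".
"yyyxzamzrhwjum" → "yyyxaamarhwjum".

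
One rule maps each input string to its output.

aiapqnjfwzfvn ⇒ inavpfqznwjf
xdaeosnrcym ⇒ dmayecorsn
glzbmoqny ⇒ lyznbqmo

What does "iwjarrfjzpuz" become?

In each case the input is transformed by: delete the first character, then take characters alternately from the front and the back (1st, last, 2nd, 2nd-last, ...).
"iwjarrfjzpuz" → "wjarrfjzpuz" → "wzjuaprzrjf".

wzjuaprzrjf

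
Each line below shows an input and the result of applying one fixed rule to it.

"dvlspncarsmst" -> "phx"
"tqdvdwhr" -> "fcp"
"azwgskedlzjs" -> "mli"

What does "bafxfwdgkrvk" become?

nmr

The transformation: shift every letter 12 places forward in the alphabet (wrapping around), then keep only the first 3 characters.
Applying both steps to "bafxfwdgkrvk": "nmrjripswdhw", then "nmr".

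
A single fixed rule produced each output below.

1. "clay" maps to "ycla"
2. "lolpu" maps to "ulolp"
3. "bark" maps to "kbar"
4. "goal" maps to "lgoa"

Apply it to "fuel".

lfue

The rule is to move the last character to the front.
Applying that to "fuel" gives "lfue".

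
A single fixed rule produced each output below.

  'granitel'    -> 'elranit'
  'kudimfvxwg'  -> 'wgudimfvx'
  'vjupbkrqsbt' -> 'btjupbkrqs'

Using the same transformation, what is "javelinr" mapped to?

nraveli

In each case the input is transformed by: delete the first character, then move the last 2 characters to the front (rotate right by 2).
"javelinr" → "nraveli".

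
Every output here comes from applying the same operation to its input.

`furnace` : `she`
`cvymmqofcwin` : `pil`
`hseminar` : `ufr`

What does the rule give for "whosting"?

In each case the input is transformed by: shift every letter 13 places forward in the alphabet (wrapping around) — i.e. ROT13, then keep only the first 3 characters.
On "whosting": the first step gives "jubfgvat", and the second then gives "jub".

jub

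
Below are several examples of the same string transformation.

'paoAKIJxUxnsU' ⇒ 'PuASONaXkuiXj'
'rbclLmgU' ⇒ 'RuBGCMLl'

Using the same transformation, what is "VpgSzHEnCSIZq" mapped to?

What's happening: flip the case of every letter, then take characters alternately from the front and the back (1st, last, 2nd, 2nd-last, ...).
Applying both steps to "VpgSzHEnCSIZq": "vPGsZheNcsizQ", then "vQPzGissZchNe".

vQPzGissZchNe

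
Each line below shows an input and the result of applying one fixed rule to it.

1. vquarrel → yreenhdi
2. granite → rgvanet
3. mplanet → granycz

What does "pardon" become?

Each output is the input with this applied: reverse the string, then shift every letter 13 places forward in the alphabet (wrapping around) — i.e. ROT13.
For "pardon", step one produces "nodrap"; step two turns that into "abqenc".

abqenc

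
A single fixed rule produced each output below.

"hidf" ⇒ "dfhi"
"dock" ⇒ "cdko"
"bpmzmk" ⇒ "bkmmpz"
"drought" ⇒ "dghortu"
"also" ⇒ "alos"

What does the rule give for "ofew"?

In each case the input is transformed by: sort the characters into alphabetical order.
On "ofew" that produces "efow".

efow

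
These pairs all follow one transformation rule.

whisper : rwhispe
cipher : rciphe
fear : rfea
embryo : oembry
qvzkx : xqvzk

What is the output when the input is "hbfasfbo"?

ohbfasfb

Looking at the pairs, the operation is to move the last character to the front.
For "hbfasfbo" the result is "ohbfasfb".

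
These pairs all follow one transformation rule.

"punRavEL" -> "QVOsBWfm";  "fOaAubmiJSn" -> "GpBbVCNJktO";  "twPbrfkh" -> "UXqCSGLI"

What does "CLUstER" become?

The transformation: flip the case of every letter, then shift every letter 1 place forward in the alphabet (wrapping around).
On "CLUstER": the first step gives "cluSTer", and the second then gives "dmvTUfs".
(Check on "fOaAubmiJSn": → "FoAaUBMIjsN" → "GpBbVCNJktO" ✓)

dmvTUfs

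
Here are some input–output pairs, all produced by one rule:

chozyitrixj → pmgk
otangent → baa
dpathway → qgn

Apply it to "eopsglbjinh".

The transformation: shift every letter 13 places forward in the alphabet (wrapping around) — i.e. ROT13, then keep one character in every 3, starting at position 1 (positions 1st, 4th, 7th, ...).
Starting from "eopsglbjinh": after the first operation, "rbcftyowvau"; after the second, "rfoa".

rfoa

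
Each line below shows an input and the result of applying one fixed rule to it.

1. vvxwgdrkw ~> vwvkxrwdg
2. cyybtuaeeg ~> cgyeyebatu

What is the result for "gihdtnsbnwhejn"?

Each output is the input with this applied: take characters alternately from the front and the back (1st, last, 2nd, 2nd-last, ...).
For "gihdtnsbnwhejn" the result is "gnijhedhtwnnsb".

gnijhedhtwnnsb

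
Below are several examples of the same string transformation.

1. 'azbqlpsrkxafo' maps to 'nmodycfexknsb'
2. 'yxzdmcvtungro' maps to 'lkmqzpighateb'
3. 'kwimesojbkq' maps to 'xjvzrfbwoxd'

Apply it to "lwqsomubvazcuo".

In each case the input is transformed by: shift every letter 13 places forward in the alphabet (wrapping around) — i.e. ROT13.
Doing the same to "lwqsomubvazcuo": "yjdfbzhoinmphb".

yjdfbzhoinmphb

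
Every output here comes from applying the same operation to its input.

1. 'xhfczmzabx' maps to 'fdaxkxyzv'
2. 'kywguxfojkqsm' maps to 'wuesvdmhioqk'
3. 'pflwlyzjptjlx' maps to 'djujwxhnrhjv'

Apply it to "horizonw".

mpgxmlu

The rule is to shift every letter 2 places backward in the alphabet (wrapping around), then delete the first character.
Working it through for "horizonw": intermediate "fmpgxmlu", final "mpgxmlu".
(Check on "kywguxfojkqsm": → "iwuesvdmhioqk" → "wuesvdmhioqk" ✓)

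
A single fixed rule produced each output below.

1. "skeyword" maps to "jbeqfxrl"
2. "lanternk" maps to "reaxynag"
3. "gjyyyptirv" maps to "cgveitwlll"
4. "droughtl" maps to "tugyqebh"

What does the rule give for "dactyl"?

Rule — swap the front and back halves of the string, then shift every letter 13 places forward in the alphabet (wrapping around) — i.e. ROT13.
"dactyl" → "tyldac" → "glyqnp".

glyqnp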